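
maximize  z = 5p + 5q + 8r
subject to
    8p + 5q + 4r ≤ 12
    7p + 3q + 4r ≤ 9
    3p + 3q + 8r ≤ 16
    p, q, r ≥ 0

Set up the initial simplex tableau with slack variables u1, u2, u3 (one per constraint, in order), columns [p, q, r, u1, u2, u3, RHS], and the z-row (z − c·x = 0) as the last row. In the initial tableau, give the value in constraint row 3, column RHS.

The RHS of constraint 3 is b_3 = 16.

16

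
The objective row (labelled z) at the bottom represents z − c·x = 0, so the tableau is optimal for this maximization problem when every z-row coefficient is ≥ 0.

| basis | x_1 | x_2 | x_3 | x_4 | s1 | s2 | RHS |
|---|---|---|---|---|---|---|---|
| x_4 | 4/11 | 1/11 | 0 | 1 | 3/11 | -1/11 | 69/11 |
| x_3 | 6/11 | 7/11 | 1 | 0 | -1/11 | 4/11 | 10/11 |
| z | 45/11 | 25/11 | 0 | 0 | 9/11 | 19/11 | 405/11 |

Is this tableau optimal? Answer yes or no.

yes

Every z-row coefficient is ≥ 0, so the tableau is optimal.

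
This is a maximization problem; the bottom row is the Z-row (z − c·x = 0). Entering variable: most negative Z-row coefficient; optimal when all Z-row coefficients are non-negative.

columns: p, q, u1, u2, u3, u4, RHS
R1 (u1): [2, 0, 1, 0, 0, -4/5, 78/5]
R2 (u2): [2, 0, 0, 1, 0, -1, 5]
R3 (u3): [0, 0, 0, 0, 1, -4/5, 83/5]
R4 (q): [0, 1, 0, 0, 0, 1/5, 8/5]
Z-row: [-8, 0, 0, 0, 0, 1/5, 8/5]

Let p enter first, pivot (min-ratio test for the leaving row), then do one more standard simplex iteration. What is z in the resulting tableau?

Ratio test on column p — row 1: (78/5)/2 = 39/5; row 2: 5/2 = 5/2; row 3: entry 0 ≤ 0; row 4: entry 0 ≤ 0. Minimum is 5/2 at row 2 (u2 leaves); pivot element 2.
Pivot on row 2; the Z-row RHS becomes 8/5 − (-8)·(5/2) = 108/5.
Next entering variable (most negative Z-row entry -19/5): u4.
Ratio test on column u4 — row 1: (53/5)/(1/5) = 53; row 2: entry -1/2 ≤ 0; row 3: entry -4/5 ≤ 0; row 4: (8/5)/(1/5) = 8. Minimum is 8 at row 4 (q leaves); pivot element 1/5.
After the second pivot the Z-row RHS is 108/5 − (-19/5)·8 = 52.

52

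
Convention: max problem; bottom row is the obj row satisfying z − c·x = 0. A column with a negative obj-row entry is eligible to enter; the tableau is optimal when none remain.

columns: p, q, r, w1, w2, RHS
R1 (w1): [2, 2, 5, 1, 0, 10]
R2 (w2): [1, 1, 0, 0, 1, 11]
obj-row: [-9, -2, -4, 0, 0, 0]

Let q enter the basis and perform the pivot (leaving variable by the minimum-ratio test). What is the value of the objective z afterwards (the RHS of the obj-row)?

10

Ratio test on column q — row 1: 10/2 = 5; row 2: 11/1 = 11. Minimum is 5 at row 1 (w1 leaves); pivot element 2.
Pivot on row 1; the obj-row RHS becomes 0 − (-2)·5 = 10.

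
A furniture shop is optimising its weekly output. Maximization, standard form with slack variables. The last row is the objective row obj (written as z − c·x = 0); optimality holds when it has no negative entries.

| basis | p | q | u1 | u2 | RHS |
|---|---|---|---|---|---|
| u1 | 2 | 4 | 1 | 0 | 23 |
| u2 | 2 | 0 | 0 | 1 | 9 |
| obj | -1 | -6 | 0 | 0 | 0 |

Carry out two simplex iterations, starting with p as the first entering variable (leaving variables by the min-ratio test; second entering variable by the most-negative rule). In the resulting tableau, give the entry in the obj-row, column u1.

3/2

Ratio test on column p — row 1: 23/2 = 23/2; row 2: 9/2 = 9/2. Minimum is 9/2 at row 2 (u2 leaves); pivot element 2.
Divide row 2 by 2; eliminate column p from the other rows.
Second iteration: most negative obj-row entry is -6 in column q, so q enters.
Ratio test on column q — row 1: 14/4 = 7/2; row 2: entry 0 ≤ 0. Minimum is 7/2 at row 1 (u1 leaves); pivot element 4.
Divide row 1 by 4; eliminate column q from the other rows.
After both pivots, the entry at the obj-row, column u1 is 3/2.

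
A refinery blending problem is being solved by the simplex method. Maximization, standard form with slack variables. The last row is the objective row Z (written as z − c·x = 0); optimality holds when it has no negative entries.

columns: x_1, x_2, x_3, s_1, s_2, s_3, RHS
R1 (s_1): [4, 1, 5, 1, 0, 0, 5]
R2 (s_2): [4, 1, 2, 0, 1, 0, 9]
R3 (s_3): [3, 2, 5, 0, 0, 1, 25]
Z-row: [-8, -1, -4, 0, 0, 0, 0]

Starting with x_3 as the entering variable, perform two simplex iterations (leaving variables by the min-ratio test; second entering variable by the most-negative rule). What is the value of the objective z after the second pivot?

10

Ratio test on column x_3 — row 1: 5/5 = 1; row 2: 9/2 = 9/2; row 3: 25/5 = 5. Minimum is 1 at row 1 (s_1 leaves); pivot element 5.
Pivot on row 1; the Z-row RHS becomes 0 − (-4)·1 = 4.
Next entering variable (most negative Z-row entry -24/5): x_1.
Ratio test on column x_1 — row 1: 1/(4/5) = 5/4; row 2: 7/(12/5) = 35/12; row 3: entry -1 ≤ 0. Minimum is 5/4 at row 1 (x_3 leaves); pivot element 4/5.
After the second pivot the Z-row RHS is 4 − (-24/5)·(5/4) = 10.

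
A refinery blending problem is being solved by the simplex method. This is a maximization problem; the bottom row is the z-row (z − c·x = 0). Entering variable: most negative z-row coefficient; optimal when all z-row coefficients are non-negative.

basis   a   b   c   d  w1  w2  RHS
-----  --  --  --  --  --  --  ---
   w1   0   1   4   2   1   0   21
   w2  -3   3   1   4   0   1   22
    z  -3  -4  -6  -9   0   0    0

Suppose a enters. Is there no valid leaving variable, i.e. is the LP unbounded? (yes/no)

Every constraint-row entry in column a is ≤ 0, so increasing a is unbounded.

yes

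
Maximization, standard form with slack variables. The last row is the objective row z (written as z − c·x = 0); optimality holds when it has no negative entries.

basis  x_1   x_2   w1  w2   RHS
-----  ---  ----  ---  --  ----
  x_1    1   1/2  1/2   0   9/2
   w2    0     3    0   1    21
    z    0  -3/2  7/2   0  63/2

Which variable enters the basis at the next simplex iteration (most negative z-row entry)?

Negative z-row entries: x_2: -3/2.
The most negative is -3/2 in column x_2, so x_2 enters.

x_2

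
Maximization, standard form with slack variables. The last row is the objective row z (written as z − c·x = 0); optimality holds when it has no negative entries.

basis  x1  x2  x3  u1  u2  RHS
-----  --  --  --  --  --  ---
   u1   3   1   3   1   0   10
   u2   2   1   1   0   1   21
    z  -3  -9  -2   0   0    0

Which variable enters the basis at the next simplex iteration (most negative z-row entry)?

Negative z-row entries: x1: -3, x2: -9, x3: -2.
The most negative is -9 in column x2, so x2 enters.

x2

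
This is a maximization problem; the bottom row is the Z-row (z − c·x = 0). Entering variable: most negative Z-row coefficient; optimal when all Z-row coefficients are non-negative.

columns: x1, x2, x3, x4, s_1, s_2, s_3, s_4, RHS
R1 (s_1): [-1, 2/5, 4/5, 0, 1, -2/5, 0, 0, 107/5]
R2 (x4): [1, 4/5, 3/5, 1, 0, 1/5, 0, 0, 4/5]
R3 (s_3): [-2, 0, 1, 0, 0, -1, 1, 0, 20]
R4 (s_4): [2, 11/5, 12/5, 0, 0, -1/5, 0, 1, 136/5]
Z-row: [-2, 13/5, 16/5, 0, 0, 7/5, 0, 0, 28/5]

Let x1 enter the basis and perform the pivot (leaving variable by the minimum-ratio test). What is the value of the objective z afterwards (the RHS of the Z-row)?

Ratio test on column x1 — row 1: entry -1 ≤ 0; row 2: (4/5)/1 = 4/5; row 3: entry -2 ≤ 0; row 4: (136/5)/2 = 68/5. Minimum is 4/5 at row 2 (x4 leaves); pivot element 1.
Pivot on row 2; the Z-row RHS becomes 28/5 − (-2)·(4/5) = 36/5.

36/5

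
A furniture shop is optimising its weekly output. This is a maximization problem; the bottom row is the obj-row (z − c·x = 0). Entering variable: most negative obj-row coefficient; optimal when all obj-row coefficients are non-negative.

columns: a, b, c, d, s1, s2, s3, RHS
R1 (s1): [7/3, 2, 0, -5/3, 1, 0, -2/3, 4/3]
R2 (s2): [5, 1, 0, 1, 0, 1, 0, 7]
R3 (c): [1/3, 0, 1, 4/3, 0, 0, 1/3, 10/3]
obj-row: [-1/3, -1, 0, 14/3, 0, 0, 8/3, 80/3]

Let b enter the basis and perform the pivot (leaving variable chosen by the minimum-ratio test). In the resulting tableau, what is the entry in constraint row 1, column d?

Ratio test on column b — row 1: (4/3)/2 = 2/3; row 2: 7/1 = 7; row 3: entry 0 ≤ 0. Minimum is 2/3 at row 1 (s1 leaves); pivot element 2.
Divide row 1 by 2; eliminate column b from the other rows.
In the new row 1, the d entry is the old entry divided by the pivot: (-5/3)/2 = -5/6.

-5/6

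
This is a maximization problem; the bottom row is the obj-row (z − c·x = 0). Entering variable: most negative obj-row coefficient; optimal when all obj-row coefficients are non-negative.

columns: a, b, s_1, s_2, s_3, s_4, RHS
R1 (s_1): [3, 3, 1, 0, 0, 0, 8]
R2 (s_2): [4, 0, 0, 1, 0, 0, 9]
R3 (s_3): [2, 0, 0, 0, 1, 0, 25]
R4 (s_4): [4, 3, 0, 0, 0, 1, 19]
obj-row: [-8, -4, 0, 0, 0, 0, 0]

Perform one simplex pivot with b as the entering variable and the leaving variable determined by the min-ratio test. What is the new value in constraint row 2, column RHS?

Ratio test on column b — row 1: 8/3 = 8/3; row 2: entry 0 ≤ 0; row 3: entry 0 ≤ 0; row 4: 19/3 = 19/3. Minimum is 8/3 at row 1 (s_1 leaves); pivot element 3.
Divide row 1 by 3; eliminate column b from the other rows.
Row 2 update in column RHS: 9 − 0·(8/3) = 9.

9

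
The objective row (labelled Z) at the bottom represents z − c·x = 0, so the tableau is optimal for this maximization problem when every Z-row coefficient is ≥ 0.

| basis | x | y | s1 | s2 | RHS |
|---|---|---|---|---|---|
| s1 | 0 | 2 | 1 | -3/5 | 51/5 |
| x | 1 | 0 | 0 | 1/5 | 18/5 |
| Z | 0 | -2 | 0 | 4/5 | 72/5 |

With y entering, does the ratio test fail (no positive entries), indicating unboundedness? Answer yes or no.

no

Column y has positive entries in row(s) 1, so the ratio test bounds it — not unbounded.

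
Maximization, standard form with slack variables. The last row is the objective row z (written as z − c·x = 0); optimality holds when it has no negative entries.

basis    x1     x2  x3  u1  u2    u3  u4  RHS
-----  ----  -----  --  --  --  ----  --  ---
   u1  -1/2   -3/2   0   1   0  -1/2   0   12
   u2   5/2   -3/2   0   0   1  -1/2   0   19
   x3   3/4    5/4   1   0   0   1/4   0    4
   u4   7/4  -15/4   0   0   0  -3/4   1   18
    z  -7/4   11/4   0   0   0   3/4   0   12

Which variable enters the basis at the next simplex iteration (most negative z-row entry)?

x1

Negative z-row entries: x1: -7/4.
The most negative is -7/4 in column x1, so x1 enters.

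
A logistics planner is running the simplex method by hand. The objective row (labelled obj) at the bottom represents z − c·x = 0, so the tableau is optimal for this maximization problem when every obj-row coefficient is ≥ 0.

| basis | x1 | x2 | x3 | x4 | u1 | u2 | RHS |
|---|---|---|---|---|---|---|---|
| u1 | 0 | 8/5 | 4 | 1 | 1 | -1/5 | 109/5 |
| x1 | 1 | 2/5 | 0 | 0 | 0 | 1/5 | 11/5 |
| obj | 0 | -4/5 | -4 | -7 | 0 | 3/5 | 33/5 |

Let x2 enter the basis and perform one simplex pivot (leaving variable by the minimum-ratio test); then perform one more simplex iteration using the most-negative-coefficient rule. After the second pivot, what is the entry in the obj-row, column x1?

-26

Ratio test on column x2 — row 1: (109/5)/(8/5) = 109/8; row 2: (11/5)/(2/5) = 11/2. Minimum is 11/2 at row 2 (x1 leaves); pivot element 2/5.
Divide row 2 by 2/5; eliminate column x2 from the other rows.
Second iteration: most negative obj-row entry is -7 in column x4, so x4 enters.
Ratio test on column x4 — row 1: 13/1 = 13; row 2: entry 0 ≤ 0. Minimum is 13 at row 1 (u1 leaves); pivot element 1.
Divide row 1 by 1; eliminate column x4 from the other rows.
After both pivots, the entry at the obj-row, column x1 is -26.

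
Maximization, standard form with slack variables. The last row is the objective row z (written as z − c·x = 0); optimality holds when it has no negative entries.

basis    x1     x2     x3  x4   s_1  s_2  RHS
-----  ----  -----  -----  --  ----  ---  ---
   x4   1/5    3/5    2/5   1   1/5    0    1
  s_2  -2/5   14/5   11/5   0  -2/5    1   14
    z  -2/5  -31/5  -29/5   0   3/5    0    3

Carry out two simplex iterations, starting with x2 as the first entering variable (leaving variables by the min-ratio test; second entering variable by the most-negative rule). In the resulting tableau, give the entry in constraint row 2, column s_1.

-3/2

Ratio test on column x2 — row 1: 1/(3/5) = 5/3; row 2: 14/(14/5) = 5. Minimum is 5/3 at row 1 (x4 leaves); pivot element 3/5.
Divide row 1 by 3/5; eliminate column x2 from the other rows.
Second iteration: most negative z-row entry is -5/3 in column x3, so x3 enters.
Ratio test on column x3 — row 1: (5/3)/(2/3) = 5/2; row 2: (28/3)/(1/3) = 28. Minimum is 5/2 at row 1 (x2 leaves); pivot element 2/3.
Divide row 1 by 2/3; eliminate column x3 from the other rows.
After both pivots, the entry at constraint row 2, column s_1 is -3/2.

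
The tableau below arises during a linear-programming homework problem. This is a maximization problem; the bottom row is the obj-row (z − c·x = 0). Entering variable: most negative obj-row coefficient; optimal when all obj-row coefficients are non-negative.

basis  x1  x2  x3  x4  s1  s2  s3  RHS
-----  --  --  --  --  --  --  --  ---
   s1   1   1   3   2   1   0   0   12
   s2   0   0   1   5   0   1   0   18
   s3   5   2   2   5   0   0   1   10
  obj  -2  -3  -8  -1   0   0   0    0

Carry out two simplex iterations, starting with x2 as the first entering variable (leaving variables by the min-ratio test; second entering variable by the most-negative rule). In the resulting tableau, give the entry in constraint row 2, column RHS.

Ratio test on column x2 — row 1: 12/1 = 12; row 2: entry 0 ≤ 0; row 3: 10/2 = 5. Minimum is 5 at row 3 (s3 leaves); pivot element 2.
Divide row 3 by 2; eliminate column x2 from the other rows.
Second iteration: most negative obj-row entry is -5 in column x3, so x3 enters.
Ratio test on column x3 — row 1: 7/2 = 7/2; row 2: 18/1 = 18; row 3: 5/1 = 5. Minimum is 7/2 at row 1 (s1 leaves); pivot element 2.
Divide row 1 by 2; eliminate column x3 from the other rows.
After both pivots, the entry at constraint row 2, column RHS is 29/2.

29/2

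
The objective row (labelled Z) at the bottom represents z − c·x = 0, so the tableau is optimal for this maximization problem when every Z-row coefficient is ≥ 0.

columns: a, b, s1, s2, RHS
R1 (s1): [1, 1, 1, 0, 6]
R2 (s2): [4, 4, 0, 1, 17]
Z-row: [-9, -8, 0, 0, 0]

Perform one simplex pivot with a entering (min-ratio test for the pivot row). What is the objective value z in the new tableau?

Ratio test on column a — row 1: 6/1 = 6; row 2: 17/4 = 17/4. Minimum is 17/4 at row 2 (s2 leaves); pivot element 4.
Pivot on row 2; the Z-row RHS becomes 0 − (-9)·(17/4) = 153/4.

153/4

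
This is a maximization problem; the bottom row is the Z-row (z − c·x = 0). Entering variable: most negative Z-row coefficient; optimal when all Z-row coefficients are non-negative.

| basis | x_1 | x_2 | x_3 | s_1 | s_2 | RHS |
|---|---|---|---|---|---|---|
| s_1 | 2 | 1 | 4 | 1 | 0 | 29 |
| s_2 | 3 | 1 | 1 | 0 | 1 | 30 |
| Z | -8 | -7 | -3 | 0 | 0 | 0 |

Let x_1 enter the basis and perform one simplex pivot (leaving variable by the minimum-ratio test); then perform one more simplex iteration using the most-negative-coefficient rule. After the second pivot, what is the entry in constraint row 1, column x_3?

Ratio test on column x_1 — row 1: 29/2 = 29/2; row 2: 30/3 = 10. Minimum is 10 at row 2 (s_2 leaves); pivot element 3.
Divide row 2 by 3; eliminate column x_1 from the other rows.
Second iteration: most negative Z-row entry is -13/3 in column x_2, so x_2 enters.
Ratio test on column x_2 — row 1: 9/(1/3) = 27; row 2: 10/(1/3) = 30. Minimum is 27 at row 1 (s_1 leaves); pivot element 1/3.
Divide row 1 by 1/3; eliminate column x_2 from the other rows.
After both pivots, the entry at constraint row 1, column x_3 is 10.

10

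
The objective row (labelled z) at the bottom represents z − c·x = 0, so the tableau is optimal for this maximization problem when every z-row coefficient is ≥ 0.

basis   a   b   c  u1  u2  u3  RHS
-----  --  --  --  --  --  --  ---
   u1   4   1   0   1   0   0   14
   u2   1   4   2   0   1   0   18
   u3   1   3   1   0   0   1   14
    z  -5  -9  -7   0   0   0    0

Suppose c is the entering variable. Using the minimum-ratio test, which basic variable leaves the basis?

Column c entries and ratios — u1: 0 ≤ 0, skip; u2: 18/2 = 9; u3: 14/1 = 14.
Smallest ratio is 9 in the row of u2, so u2 leaves.

u2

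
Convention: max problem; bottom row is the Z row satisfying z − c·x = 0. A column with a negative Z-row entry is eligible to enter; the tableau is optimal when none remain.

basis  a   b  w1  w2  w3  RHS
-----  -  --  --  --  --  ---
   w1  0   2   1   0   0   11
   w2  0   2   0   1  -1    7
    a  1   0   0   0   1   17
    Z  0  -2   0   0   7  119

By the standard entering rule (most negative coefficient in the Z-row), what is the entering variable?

b

Negative Z-row entries: b: -2.
The most negative is -2 in column b, so b enters.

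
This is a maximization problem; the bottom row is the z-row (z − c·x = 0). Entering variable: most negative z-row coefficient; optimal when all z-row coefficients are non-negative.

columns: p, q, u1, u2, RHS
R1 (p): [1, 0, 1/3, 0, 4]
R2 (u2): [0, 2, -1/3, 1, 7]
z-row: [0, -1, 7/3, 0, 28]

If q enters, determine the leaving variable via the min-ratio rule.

Column q entries and ratios — p: 0 ≤ 0, skip; u2: 7/2 = 7/2.
Smallest ratio is 7/2 in the row of u2, so u2 leaves.

u2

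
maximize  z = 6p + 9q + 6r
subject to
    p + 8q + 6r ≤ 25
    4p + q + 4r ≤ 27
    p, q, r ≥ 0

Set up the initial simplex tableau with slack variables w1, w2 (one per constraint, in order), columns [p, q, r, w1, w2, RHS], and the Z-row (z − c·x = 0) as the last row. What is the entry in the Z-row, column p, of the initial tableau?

-6

The Z-row carries the negated objective coefficients: the p entry is -6.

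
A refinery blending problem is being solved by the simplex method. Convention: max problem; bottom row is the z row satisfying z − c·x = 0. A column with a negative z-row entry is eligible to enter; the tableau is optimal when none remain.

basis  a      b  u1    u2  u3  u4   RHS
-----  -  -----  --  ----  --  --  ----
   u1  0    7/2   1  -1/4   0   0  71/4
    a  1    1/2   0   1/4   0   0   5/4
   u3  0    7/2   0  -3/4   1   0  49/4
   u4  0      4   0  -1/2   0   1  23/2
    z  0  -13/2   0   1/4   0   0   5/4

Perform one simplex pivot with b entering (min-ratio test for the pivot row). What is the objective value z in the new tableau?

Ratio test on column b — row 1: (71/4)/(7/2) = 71/14; row 2: (5/4)/(1/2) = 5/2; row 3: (49/4)/(7/2) = 7/2; row 4: (23/2)/4 = 23/8. Minimum is 5/2 at row 2 (a leaves); pivot element 1/2.
Pivot on row 2; the z-row RHS becomes 5/4 − (-13/2)·(5/2) = 35/2.

35/2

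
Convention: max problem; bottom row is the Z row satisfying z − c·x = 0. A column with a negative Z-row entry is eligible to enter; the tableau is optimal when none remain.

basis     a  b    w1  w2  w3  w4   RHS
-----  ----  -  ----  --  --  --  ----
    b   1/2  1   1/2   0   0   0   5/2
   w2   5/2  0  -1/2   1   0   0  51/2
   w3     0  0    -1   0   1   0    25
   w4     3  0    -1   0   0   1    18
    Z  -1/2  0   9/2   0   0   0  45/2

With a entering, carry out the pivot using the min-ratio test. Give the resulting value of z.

25

Ratio test on column a — row 1: (5/2)/(1/2) = 5; row 2: (51/2)/(5/2) = 51/5; row 3: entry 0 ≤ 0; row 4: 18/3 = 6. Minimum is 5 at row 1 (b leaves); pivot element 1/2.
Pivot on row 1; the Z-row RHS becomes 45/2 − (-1/2)·5 = 25.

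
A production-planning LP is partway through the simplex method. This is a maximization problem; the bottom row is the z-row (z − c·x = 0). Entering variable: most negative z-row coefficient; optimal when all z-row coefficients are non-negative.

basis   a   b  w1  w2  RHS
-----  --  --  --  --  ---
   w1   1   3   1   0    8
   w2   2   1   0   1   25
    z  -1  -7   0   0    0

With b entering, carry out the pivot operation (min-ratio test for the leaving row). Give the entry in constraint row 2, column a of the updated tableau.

5/3

Ratio test on column b — row 1: 8/3 = 8/3; row 2: 25/1 = 25. Minimum is 8/3 at row 1 (w1 leaves); pivot element 3.
Divide row 1 by 3; eliminate column b from the other rows.
Row 2 update in column a: 2 − 1·(1/3) = 5/3.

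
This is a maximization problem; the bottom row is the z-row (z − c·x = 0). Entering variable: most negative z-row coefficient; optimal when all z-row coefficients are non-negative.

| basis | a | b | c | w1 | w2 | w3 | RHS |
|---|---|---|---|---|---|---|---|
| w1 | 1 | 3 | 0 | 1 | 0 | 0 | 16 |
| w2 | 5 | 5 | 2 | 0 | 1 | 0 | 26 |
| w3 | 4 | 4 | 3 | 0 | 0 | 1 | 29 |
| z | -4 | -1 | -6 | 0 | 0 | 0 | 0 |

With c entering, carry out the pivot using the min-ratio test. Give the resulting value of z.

Ratio test on column c — row 1: entry 0 ≤ 0; row 2: 26/2 = 13; row 3: 29/3 = 29/3. Minimum is 29/3 at row 3 (w3 leaves); pivot element 3.
Pivot on row 3; the z-row RHS becomes 0 − (-6)·(29/3) = 58.

58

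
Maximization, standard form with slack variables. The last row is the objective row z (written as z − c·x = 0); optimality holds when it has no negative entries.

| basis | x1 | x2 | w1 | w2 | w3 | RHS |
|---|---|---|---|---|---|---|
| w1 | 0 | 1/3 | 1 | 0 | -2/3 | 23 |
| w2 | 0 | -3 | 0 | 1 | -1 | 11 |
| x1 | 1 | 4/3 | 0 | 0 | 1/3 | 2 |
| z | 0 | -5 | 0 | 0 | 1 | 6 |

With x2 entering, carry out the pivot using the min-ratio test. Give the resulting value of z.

27/2

Ratio test on column x2 — row 1: 23/(1/3) = 69; row 2: entry -3 ≤ 0; row 3: 2/(4/3) = 3/2. Minimum is 3/2 at row 3 (x1 leaves); pivot element 4/3.
Pivot on row 3; the z-row RHS becomes 6 − (-5)·(3/2) = 27/2.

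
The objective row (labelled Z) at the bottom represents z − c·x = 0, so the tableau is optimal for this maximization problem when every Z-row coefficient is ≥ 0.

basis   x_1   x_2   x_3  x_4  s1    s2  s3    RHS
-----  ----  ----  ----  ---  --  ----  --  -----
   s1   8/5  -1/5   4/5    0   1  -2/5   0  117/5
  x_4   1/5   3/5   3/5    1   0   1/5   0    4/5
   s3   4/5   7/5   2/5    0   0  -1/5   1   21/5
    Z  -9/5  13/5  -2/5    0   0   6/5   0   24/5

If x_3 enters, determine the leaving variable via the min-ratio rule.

x_4

Column x_3 entries and ratios — s1: (117/5)/(4/5) = 117/4; x_4: (4/5)/(3/5) = 4/3; s3: (21/5)/(2/5) = 21/2.
Smallest ratio is 4/3 in the row of x_4, so x_4 leaves.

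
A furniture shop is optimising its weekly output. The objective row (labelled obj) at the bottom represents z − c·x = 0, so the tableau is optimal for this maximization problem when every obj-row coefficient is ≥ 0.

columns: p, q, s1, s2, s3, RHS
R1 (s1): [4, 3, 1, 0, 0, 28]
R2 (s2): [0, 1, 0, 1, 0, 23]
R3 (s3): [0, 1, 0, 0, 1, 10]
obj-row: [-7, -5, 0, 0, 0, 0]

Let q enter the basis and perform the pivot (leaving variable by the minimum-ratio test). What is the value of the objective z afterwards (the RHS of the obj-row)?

Ratio test on column q — row 1: 28/3 = 28/3; row 2: 23/1 = 23; row 3: 10/1 = 10. Minimum is 28/3 at row 1 (s1 leaves); pivot element 3.
Pivot on row 1; the obj-row RHS becomes 0 − (-5)·(28/3) = 140/3.

140/3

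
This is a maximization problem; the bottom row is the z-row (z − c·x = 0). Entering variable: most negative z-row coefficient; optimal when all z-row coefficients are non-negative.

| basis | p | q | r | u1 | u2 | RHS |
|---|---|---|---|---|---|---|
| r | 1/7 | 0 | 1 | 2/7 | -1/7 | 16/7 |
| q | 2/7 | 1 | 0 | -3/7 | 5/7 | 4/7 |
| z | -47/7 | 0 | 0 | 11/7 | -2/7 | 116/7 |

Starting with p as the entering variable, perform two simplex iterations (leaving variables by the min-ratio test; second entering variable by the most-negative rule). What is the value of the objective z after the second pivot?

64

Ratio test on column p — row 1: (16/7)/(1/7) = 16; row 2: (4/7)/(2/7) = 2. Minimum is 2 at row 2 (q leaves); pivot element 2/7.
Pivot on row 2; the z-row RHS becomes 116/7 − (-47/7)·2 = 30.
Next entering variable (most negative z-row entry -17/2): u1.
Ratio test on column u1 — row 1: 2/(1/2) = 4; row 2: entry -3/2 ≤ 0. Minimum is 4 at row 1 (r leaves); pivot element 1/2.
After the second pivot the z-row RHS is 30 − (-17/2)·4 = 64.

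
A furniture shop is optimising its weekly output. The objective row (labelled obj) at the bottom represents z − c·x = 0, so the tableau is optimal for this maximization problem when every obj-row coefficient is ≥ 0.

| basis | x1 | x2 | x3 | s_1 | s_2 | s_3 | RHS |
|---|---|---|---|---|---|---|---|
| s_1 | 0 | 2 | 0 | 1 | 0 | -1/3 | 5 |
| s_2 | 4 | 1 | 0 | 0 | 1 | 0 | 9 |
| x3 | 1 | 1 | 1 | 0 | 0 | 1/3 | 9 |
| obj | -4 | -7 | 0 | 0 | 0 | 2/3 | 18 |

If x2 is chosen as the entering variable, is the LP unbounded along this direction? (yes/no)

no

Column x2 has positive entries in row(s) 1, 2, 3, so the ratio test bounds it — not unbounded.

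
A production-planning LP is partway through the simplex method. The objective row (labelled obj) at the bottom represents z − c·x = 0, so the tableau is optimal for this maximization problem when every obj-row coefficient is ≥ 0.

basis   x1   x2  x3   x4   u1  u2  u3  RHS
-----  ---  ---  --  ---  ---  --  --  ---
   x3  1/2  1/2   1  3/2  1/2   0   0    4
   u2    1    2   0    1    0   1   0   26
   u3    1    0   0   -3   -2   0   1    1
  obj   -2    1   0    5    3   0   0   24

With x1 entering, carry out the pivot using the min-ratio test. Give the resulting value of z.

26

Ratio test on column x1 — row 1: 4/(1/2) = 8; row 2: 26/1 = 26; row 3: 1/1 = 1. Minimum is 1 at row 3 (u3 leaves); pivot element 1.
Pivot on row 3; the obj-row RHS becomes 24 − (-2)·1 = 26.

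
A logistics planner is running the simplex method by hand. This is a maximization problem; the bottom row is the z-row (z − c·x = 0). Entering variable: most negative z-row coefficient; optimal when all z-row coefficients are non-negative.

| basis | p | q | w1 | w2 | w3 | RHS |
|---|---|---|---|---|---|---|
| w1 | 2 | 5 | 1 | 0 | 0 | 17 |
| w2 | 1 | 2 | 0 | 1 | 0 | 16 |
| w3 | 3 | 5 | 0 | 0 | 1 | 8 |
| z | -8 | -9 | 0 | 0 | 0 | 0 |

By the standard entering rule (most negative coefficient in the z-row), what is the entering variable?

Negative z-row entries: p: -8, q: -9.
The most negative is -9 in column q, so q enters.

q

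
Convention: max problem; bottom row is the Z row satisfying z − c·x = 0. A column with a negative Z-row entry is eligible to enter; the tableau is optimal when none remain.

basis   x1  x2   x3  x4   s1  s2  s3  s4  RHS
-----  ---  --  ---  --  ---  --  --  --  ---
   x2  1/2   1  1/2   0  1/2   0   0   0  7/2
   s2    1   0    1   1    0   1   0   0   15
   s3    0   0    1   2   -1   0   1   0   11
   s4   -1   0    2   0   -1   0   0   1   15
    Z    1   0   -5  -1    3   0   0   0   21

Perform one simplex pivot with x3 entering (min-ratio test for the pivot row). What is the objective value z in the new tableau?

56

Ratio test on column x3 — row 1: (7/2)/(1/2) = 7; row 2: 15/1 = 15; row 3: 11/1 = 11; row 4: 15/2 = 15/2. Minimum is 7 at row 1 (x2 leaves); pivot element 1/2.
Pivot on row 1; the Z-row RHS becomes 21 − (-5)·7 = 56.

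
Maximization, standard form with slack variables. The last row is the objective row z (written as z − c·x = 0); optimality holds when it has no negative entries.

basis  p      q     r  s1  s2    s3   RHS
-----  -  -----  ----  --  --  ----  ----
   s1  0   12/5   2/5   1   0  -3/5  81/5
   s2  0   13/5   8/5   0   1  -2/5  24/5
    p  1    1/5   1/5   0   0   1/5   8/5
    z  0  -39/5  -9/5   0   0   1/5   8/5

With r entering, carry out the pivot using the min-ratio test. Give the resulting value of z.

7

Ratio test on column r — row 1: (81/5)/(2/5) = 81/2; row 2: (24/5)/(8/5) = 3; row 3: (8/5)/(1/5) = 8. Minimum is 3 at row 2 (s2 leaves); pivot element 8/5.
Pivot on row 2; the z-row RHS becomes 8/5 − (-9/5)·3 = 7.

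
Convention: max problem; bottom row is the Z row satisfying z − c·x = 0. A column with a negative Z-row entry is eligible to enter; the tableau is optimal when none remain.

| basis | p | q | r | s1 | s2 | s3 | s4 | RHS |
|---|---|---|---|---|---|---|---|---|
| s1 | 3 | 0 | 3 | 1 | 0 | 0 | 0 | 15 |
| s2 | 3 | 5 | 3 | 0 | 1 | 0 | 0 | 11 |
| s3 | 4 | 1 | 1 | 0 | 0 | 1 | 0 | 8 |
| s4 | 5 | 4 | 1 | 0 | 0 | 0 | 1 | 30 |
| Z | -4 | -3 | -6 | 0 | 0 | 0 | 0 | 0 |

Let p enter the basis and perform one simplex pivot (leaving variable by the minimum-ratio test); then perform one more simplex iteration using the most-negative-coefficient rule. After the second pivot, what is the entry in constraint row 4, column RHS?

Ratio test on column p — row 1: 15/3 = 5; row 2: 11/3 = 11/3; row 3: 8/4 = 2; row 4: 30/5 = 6. Minimum is 2 at row 3 (s3 leaves); pivot element 4.
Divide row 3 by 4; eliminate column p from the other rows.
Second iteration: most negative Z-row entry is -5 in column r, so r enters.
Ratio test on column r — row 1: 9/(9/4) = 4; row 2: 5/(9/4) = 20/9; row 3: 2/(1/4) = 8; row 4: entry -1/4 ≤ 0. Minimum is 20/9 at row 2 (s2 leaves); pivot element 9/4.
Divide row 2 by 9/4; eliminate column r from the other rows.
After both pivots, the entry at constraint row 4, column RHS is 185/9.

185/9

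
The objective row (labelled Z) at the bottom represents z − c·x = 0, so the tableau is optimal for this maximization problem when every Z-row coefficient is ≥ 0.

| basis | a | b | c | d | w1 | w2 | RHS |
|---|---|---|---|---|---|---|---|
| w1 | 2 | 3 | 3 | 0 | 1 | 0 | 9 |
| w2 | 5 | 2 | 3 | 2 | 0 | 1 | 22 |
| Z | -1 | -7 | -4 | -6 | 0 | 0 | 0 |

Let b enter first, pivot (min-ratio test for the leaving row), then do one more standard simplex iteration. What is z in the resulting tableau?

Ratio test on column b — row 1: 9/3 = 3; row 2: 22/2 = 11. Minimum is 3 at row 1 (w1 leaves); pivot element 3.
Pivot on row 1; the Z-row RHS becomes 0 − (-7)·3 = 21.
Next entering variable (most negative Z-row entry -6): d.
Ratio test on column d — row 1: entry 0 ≤ 0; row 2: 16/2 = 8. Minimum is 8 at row 2 (w2 leaves); pivot element 2.
After the second pivot the Z-row RHS is 21 − (-6)·8 = 69.

69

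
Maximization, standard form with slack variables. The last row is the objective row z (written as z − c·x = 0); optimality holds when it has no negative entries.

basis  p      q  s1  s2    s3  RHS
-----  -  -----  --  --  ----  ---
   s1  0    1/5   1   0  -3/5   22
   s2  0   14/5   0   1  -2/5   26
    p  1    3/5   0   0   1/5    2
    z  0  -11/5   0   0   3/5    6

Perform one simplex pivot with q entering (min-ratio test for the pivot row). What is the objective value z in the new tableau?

Ratio test on column q — row 1: 22/(1/5) = 110; row 2: 26/(14/5) = 65/7; row 3: 2/(3/5) = 10/3. Minimum is 10/3 at row 3 (p leaves); pivot element 3/5.
Pivot on row 3; the z-row RHS becomes 6 − (-11/5)·(10/3) = 40/3.

40/3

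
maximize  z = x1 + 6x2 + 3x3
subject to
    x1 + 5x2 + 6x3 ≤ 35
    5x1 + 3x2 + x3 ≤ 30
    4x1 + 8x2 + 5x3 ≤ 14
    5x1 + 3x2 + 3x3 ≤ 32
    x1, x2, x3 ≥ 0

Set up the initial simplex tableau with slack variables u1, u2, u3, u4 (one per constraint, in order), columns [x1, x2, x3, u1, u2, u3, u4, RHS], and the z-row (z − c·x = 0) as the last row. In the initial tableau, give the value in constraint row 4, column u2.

Slack u2 belongs to constraint 2; its column is the unit vector e_2, so the entry in row 4 is 0.

0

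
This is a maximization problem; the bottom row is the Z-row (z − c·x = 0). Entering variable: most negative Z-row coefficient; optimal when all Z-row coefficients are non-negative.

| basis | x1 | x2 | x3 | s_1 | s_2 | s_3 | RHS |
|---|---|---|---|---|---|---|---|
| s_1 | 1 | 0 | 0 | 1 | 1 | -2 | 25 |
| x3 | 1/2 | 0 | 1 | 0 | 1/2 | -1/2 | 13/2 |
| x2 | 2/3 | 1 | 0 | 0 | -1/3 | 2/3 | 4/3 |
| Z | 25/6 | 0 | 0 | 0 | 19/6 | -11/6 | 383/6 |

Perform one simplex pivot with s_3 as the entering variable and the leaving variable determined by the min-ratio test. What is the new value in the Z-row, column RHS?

Ratio test on column s_3 — row 1: entry -2 ≤ 0; row 2: entry -1/2 ≤ 0; row 3: (4/3)/(2/3) = 2. Minimum is 2 at row 3 (x2 leaves); pivot element 2/3.
Divide row 3 by 2/3; eliminate column s_3 from the other rows.
Z-row update in column RHS: 383/6 − (-11/6)·2 = 135/2.

135/2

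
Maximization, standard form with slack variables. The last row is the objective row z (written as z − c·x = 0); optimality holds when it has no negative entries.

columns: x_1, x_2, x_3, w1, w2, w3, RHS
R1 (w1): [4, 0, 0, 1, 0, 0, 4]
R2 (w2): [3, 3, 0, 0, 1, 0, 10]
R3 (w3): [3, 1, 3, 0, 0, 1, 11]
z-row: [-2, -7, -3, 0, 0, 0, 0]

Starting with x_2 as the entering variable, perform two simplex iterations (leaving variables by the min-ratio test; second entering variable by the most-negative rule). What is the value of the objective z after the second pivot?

Ratio test on column x_2 — row 1: entry 0 ≤ 0; row 2: 10/3 = 10/3; row 3: 11/1 = 11. Minimum is 10/3 at row 2 (w2 leaves); pivot element 3.
Pivot on row 2; the z-row RHS becomes 0 − (-7)·(10/3) = 70/3.
Next entering variable (most negative z-row entry -3): x_3.
Ratio test on column x_3 — row 1: entry 0 ≤ 0; row 2: entry 0 ≤ 0; row 3: (23/3)/3 = 23/9. Minimum is 23/9 at row 3 (w3 leaves); pivot element 3.
After the second pivot the z-row RHS is 70/3 − (-3)·(23/9) = 31.

31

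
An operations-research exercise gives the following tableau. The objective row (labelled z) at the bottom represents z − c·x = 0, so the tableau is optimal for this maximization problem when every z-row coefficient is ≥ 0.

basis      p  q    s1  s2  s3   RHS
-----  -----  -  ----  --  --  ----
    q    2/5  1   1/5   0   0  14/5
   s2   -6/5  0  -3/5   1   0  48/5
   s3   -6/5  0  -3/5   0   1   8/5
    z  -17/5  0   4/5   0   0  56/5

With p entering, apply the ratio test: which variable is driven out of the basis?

Column p entries and ratios — q: (14/5)/(2/5) = 7; s2: -6/5 ≤ 0, skip; s3: -6/5 ≤ 0, skip.
Smallest ratio is 7 in the row of q, so q leaves.

q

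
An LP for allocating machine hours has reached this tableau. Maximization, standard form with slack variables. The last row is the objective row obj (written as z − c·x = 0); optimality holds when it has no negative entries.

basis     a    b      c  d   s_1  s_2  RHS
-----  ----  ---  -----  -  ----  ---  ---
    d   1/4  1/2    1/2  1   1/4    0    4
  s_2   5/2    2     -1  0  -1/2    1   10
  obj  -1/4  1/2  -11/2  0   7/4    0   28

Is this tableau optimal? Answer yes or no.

The obj-row has a negative entry -11/2 in column c, so it is not optimal.

no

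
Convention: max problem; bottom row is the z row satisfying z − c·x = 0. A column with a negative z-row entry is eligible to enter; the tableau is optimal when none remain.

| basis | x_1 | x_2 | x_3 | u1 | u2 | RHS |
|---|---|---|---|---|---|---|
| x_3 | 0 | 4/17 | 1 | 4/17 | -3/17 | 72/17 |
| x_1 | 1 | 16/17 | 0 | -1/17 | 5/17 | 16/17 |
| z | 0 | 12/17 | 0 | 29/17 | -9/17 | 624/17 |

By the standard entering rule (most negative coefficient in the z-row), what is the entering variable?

Negative z-row entries: u2: -9/17.
The most negative is -9/17 in column u2, so u2 enters.

u2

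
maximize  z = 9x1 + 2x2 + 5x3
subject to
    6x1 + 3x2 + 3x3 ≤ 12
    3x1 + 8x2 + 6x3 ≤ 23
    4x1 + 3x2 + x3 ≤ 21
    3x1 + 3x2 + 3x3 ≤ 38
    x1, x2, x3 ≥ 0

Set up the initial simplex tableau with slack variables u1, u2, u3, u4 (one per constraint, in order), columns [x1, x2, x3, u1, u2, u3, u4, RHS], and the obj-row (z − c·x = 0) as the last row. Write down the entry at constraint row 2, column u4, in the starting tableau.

Slack u4 belongs to constraint 4; its column is the unit vector e_4, so the entry in row 2 is 0.

0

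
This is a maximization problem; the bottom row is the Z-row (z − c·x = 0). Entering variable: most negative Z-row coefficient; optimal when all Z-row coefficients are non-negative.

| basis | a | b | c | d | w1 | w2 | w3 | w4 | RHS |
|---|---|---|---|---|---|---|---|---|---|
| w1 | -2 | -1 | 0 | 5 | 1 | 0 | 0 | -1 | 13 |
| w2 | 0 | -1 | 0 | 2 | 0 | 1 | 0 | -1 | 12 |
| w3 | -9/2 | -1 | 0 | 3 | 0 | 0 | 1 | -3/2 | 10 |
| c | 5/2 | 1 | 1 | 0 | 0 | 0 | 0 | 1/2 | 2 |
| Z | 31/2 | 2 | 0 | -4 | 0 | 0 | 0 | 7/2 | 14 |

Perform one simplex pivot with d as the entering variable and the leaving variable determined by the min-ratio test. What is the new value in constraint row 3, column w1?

-3/5

Ratio test on column d — row 1: 13/5 = 13/5; row 2: 12/2 = 6; row 3: 10/3 = 10/3; row 4: entry 0 ≤ 0. Minimum is 13/5 at row 1 (w1 leaves); pivot element 5.
Divide row 1 by 5; eliminate column d from the other rows.
Row 3 update in column w1: 0 − 3·(1/5) = -3/5.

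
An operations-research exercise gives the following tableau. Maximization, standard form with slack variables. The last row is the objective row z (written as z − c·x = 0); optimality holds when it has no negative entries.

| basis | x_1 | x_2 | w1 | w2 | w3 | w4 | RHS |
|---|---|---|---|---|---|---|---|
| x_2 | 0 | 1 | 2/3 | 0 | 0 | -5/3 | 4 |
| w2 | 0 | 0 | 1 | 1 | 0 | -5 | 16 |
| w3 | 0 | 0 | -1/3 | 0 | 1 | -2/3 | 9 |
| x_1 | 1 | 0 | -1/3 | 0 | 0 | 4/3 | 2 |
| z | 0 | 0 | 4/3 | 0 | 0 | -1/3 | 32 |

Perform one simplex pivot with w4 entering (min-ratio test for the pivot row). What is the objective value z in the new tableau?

Ratio test on column w4 — row 1: entry -5/3 ≤ 0; row 2: entry -5 ≤ 0; row 3: entry -2/3 ≤ 0; row 4: 2/(4/3) = 3/2. Minimum is 3/2 at row 4 (x_1 leaves); pivot element 4/3.
Pivot on row 4; the z-row RHS becomes 32 − (-1/3)·(3/2) = 65/2.

65/2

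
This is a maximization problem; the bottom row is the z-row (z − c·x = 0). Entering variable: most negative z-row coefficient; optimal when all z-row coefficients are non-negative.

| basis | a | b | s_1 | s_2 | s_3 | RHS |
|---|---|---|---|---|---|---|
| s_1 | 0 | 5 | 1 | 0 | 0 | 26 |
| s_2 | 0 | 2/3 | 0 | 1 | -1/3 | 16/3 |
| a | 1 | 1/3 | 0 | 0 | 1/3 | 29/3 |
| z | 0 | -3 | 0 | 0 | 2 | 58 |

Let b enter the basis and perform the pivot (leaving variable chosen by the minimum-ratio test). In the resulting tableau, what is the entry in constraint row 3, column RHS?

119/15

Ratio test on column b — row 1: 26/5 = 26/5; row 2: (16/3)/(2/3) = 8; row 3: (29/3)/(1/3) = 29. Minimum is 26/5 at row 1 (s_1 leaves); pivot element 5.
Divide row 1 by 5; eliminate column b from the other rows.
Row 3 update in column RHS: 29/3 − (1/3)·(26/5) = 119/15.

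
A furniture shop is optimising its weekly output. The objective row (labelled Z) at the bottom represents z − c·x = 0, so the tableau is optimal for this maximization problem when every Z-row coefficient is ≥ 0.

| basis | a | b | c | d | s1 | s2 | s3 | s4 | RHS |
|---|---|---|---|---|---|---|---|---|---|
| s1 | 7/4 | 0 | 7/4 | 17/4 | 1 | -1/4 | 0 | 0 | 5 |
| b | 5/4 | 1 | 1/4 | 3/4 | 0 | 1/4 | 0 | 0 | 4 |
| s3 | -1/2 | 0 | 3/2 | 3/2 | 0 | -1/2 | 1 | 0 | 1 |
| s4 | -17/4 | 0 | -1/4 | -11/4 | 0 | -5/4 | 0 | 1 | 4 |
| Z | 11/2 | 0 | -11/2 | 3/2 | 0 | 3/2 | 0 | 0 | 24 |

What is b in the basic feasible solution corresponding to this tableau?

b is basic (row 2); its value is the RHS of that row, 4.

4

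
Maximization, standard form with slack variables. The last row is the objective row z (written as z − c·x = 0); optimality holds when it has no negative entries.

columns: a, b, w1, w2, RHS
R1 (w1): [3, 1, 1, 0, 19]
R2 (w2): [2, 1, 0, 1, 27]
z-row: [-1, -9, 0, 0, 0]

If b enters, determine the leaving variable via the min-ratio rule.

Column b entries and ratios — w1: 19/1 = 19; w2: 27/1 = 27.
Smallest ratio is 19 in the row of w1, so w1 leaves.

w1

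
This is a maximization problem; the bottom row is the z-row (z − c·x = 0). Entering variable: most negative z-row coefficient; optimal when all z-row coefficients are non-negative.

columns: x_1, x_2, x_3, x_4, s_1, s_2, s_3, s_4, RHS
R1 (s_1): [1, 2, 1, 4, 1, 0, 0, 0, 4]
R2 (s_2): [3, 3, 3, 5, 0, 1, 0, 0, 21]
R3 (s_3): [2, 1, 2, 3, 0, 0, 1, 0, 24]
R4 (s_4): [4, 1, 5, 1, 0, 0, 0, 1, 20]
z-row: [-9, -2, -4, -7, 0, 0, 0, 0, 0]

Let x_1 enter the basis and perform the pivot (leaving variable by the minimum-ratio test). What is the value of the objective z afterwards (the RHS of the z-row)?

Ratio test on column x_1 — row 1: 4/1 = 4; row 2: 21/3 = 7; row 3: 24/2 = 12; row 4: 20/4 = 5. Minimum is 4 at row 1 (s_1 leaves); pivot element 1.
Pivot on row 1; the z-row RHS becomes 0 − (-9)·4 = 36.

36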